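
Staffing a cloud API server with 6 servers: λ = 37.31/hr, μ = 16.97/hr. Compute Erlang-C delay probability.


a = λ/μ = 2.1986; ρ = a/6 = 0.3664
P₀ = 0.110669 (from M/M/c formula)
C(c,a) = [a^c/(c!(1−ρ))]·P₀ = [112.94329/(720·0.6336)]·0.110669
= 0.24759·0.110669 = 0.027401

Final: 0.027401


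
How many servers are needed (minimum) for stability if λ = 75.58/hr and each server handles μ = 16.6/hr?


Stability requires cμ > λ ⇔ c > λ/μ.
λ/μ = 75.58/16.6 = 4.5530
Minimum integer c = ⌊4.5530⌋ + 1 = 5
Check: 5·16.6 = 83.00 > 75.58, while 4·16.6 = 66.40 ≤ 75.58

Final: 5 servers


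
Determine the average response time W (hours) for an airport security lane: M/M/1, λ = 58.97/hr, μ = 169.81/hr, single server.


W = 1/(μ−λ) = 1/(169.81 − 58.97) = 1/110.84 = 0.009022 hr

Final: 0.009022 hr


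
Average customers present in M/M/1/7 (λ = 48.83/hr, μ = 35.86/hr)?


ρ = 48.83/35.86 = 1.3617
L = ρ[1 − (K+1)ρ^K + Kρ^(K+1)] / [(1−ρ)(1−ρ^(K+1))]
Numerator: 1.3617·(1 − 8·8.680307 + 7·11.819838) = 19.467197
Denominator: (-0.3617)·(-10.819838) = 3.913366
L = 19.467197/3.913366 = 4.9745

Final: 4.9745


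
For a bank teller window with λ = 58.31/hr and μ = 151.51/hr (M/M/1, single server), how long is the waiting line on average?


ρ = 58.31/151.51 = 0.3849
Lq = ρ²/(1−ρ) = 0.1481/0.6151 = 0.2408

Final: 0.2408


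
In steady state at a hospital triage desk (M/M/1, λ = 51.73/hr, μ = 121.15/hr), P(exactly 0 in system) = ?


ρ = 51.73/121.15 = 0.4270
P_n = (1−ρ)·ρ^n = (1 − 0.4270)·0.4270^0 = 0.5730·1.000000 = 0.573009

Final: 0.573009


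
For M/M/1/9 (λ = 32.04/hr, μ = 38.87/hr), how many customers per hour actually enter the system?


ρ = 0.8243; P_K = (1−ρ)ρ^9/(1−ρ^10) = 0.036095
λ_eff = λ(1 − P_K) = 32.04·(1 − 0.036095) = 32.04·0.963905 = 30.8835 /hr

Final: 30.8835 /hr


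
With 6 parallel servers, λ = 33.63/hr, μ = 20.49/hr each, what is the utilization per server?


ρ = λ/(cμ) = 33.63/(6·20.49) = 33.63/122.94 = 0.2735

Final: 0.2735


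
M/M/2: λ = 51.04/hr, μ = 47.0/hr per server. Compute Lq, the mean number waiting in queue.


a = λ/μ = 1.0860; ρ = a/2 = 0.5430
P₀ = 0.296194
Lq = P₀·a^c·ρ / (c!·(1−ρ)²) = 0.296194·1.17930·0.5430/(2·0.20887)
= 0.45403

Final: 0.45403


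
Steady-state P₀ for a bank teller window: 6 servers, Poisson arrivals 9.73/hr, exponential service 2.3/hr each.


a = λ/μ = 9.73/2.3 = 4.2304; ρ = a/c = 0.7051
Σ_{k=0}^{5} a^k/k! (terms k=0..5) = 1.00000 + 4.23043 + 8.94829 + 12.61838 + 13.34531 + 11.29130 = 51.43372
Tail: a^6/(6!(1−ρ)) = 5732.05073/(720·0.2949) = 26.99369
P₀ = 1/(51.43372 + 26.99369) = 1/78.42740 = 0.012751

Final: 0.012751


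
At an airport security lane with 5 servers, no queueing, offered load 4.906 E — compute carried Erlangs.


B(5,4.906) = 0.277193 (Erlang-B)
Carried load = a(1 − B) = 4.906·(1 − 0.277193) = 4.906·0.722807 = 3.5461 E

Final: 3.5461 Erlangs


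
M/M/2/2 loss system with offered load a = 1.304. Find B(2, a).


B(c,a) = (a^c/c!) / Σ_{k=0}^{c} a^k/k!
a^2/2! = 0.850208
Σ terms (k=0..2): 1.00000 + 1.30400 + 0.85021 = 3.154208
B = 0.850208/3.154208 = 0.269547

Final: 0.269547


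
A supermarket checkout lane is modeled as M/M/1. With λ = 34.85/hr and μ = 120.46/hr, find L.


ρ = λ/μ = 34.85/120.46 = 0.2893
L = ρ/(1−ρ) = 0.2893/(1 − 0.2893) = 0.2893/0.7107 = 0.4071

Final: 0.4071


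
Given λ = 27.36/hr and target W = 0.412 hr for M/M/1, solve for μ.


W = 1/(μ−λ) ⇒ μ − λ = 1/W = 1/0.412 = 2.4272
μ = λ + 1/W = 27.36 + 2.4272 = 29.7872 per hr

Final: 29.7872 /hr


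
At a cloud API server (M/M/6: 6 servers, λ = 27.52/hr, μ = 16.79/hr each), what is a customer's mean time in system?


a = 1.6391; ρ = 0.2732; P₀ = 0.194076
Lq = P₀·a^c·ρ/(c!(1−ρ)²) = 0.002703
Wq = Lq/λ = 0.002703/27.52 = 0.00009821 hr
W = Wq + 1/μ = 0.00009821 + 0.05956 = 0.05966 hr

Final: 0.05966 hr


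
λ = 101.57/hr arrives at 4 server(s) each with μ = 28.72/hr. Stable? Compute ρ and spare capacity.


Total capacity cμ = 4·28.72 = 114.88/hr
ρ = λ/(cμ) = 101.57/114.88 = 0.8841
Stable ⇔ ρ < 1: YES
Spare capacity = cμ − λ = 114.88 − 101.57 = 13.31/hr

Final: ρ = 0.8841; stable; margin = 13.31/hr


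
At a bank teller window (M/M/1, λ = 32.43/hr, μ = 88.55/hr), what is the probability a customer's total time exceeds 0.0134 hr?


W ~ Exponential(μ−λ) for M/M/1.
μ − λ = 88.55 − 32.43 = 56.1200
P(W > t) = e^{−(μ−λ)t} = e^{−0.7520} = 0.471419

Final: 0.471419


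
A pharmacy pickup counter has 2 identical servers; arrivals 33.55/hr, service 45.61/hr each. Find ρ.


ρ = λ/(cμ) = 33.55/(2·45.61) = 33.55/91.22 = 0.3678

Final: 0.3678


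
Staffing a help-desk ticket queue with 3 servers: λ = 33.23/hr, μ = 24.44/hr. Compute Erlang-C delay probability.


a = λ/μ = 1.3597; ρ = a/3 = 0.4532
P₀ = 0.246904 (from M/M/c formula)
C(c,a) = [a^c/(c!(1−ρ))]·P₀ = [2.51355/(6·0.5468)]·0.246904
= 0.76617·0.246904 = 0.189169

Final: 0.189169


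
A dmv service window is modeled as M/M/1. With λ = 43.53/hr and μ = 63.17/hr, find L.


ρ = λ/μ = 43.53/63.17 = 0.6891
L = ρ/(1−ρ) = 0.6891/(1 − 0.6891) = 0.6891/0.3109 = 2.2164

Final: 2.2164


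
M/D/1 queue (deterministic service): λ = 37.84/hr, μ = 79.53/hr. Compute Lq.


ρ = 37.84/79.53 = 0.4758
M/D/1: Lq = ρ²/(2(1−ρ)) = 0.2264/(2·0.5242) = 0.21593

Final: 0.21593


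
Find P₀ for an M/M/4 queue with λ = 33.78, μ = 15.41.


a = λ/μ = 33.78/15.41 = 2.1921; ρ = a/c = 0.5480
Σ_{k=0}^{3} a^k/k! (terms k=0..3) = 1.00000 + 2.19208 + 2.40261 + 1.75558 = 7.35027
Tail: a^4/(4!(1−ρ)) = 23.09022/(24·0.4520) = 2.12862
P₀ = 1/(7.35027 + 2.12862) = 1/9.47889 = 0.105498

Final: 0.105498


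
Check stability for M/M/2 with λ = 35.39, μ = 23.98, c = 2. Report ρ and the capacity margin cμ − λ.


Total capacity cμ = 2·23.98 = 47.96/hr
ρ = λ/(cμ) = 35.39/47.96 = 0.7379
Stable ⇔ ρ < 1: YES
Spare capacity = cμ − λ = 47.96 − 35.39 = 12.57/hr

Final: ρ = 0.7379; stable; margin = 12.57/hr


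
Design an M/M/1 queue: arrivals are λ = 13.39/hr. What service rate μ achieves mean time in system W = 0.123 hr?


W = 1/(μ−λ) ⇒ μ − λ = 1/W = 1/0.123 = 8.1301
μ = λ + 1/W = 13.39 + 8.1301 = 21.5201 per hr

Final: 21.5201 /hr


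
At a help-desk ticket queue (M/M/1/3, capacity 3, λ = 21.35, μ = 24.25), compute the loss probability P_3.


ρ = λ/μ = 21.35/24.25 = 0.8804
P_K = (1−ρ)ρ^K/(1−ρ^(K+1)) = (0.1196·0.682430)/(1 − 0.600820)
= 0.081610/0.399180 = 0.204445

Final: 0.204445


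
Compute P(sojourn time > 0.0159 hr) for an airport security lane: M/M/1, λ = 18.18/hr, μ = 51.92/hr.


W ~ Exponential(μ−λ) for M/M/1.
μ − λ = 51.92 − 18.18 = 33.7400
P(W > t) = e^{−(μ−λ)t} = e^{−0.5365} = 0.584811

Final: 0.584811


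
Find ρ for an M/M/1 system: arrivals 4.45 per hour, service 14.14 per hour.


ρ = λ/μ = 4.45/14.14 = 0.3147

Final: 0.3147


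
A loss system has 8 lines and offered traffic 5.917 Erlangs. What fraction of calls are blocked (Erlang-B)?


B(c,a) = (a^c/c!) / Σ_{k=0}^{c} a^k/k!
a^8/8! = 37.264220
Σ terms (k=0..8): 1.00000 + 5.91700 + 17.50544 + 34.52657 + 51.07343 + 60.44030 + 59.60421 + 50.38259 + 37.26422 = 317.713758
B = 37.264220/317.713758 = 0.117289

Final: 0.117289


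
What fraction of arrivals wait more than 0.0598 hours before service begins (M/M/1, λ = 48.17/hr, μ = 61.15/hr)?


ρ = 48.17/61.15 = 0.7877
P(Wq > t) = ρ·e^{−(μ−λ)t} = 0.7877·e^{−0.7762}
= 0.7877·0.460149 = 0.362476

Final: 0.362476


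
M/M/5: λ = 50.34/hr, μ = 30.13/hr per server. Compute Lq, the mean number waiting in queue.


a = λ/μ = 1.6708; ρ = a/5 = 0.3342
P₀ = 0.187568
Lq = P₀·a^c·ρ / (c!·(1−ρ)²) = 0.187568·13.01878·0.3342/(120·0.44335)
= 0.01534

Final: 0.01534


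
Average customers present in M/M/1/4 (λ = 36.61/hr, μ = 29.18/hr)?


ρ = 36.61/29.18 = 1.2546
L = ρ[1 − (K+1)ρ^K + Kρ^(K+1)] / [(1−ρ)(1−ρ^(K+1))]
Numerator: 1.2546·(1 − 5·2.477752 + 4·3.108653) = 1.312155
Denominator: (-0.2546)·(-2.108653) = 0.536919
L = 1.312155/0.536919 = 2.4439

Final: 2.4439


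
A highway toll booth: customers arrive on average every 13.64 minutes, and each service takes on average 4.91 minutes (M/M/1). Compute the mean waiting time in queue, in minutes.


λ = 60/13.64 = 4.3988 /hr
μ = 60/4.91 = 12.2200 /hr
ρ = λ/μ = 4.3988/12.2200 = 0.3600
Wq = ρ/(μ−λ) = 0.3600/(12.2200−4.3988) = 0.04603 hr
In minutes: 0.04603·60 = 2.762 min

Final: 2.762 min


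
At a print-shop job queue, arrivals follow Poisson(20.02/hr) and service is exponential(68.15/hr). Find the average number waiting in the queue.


ρ = 20.02/68.15 = 0.2938
Lq = ρ²/(1−ρ) = 0.08630/0.7062 = 0.1222

Final: 0.1222


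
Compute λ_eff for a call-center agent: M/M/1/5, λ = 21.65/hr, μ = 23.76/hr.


ρ = 0.9112; P_K = (1−ρ)ρ^5/(1−ρ^6) = 0.130441
λ_eff = λ(1 − P_K) = 21.65·(1 − 0.130441) = 21.65·0.869559 = 18.8260 /hr

Final: 18.8260 /hr


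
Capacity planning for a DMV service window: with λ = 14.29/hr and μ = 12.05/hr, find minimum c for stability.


Stability requires cμ > λ ⇔ c > λ/μ.
λ/μ = 14.29/12.05 = 1.1859
Minimum integer c = ⌊1.1859⌋ + 1 = 2
Check: 2·12.05 = 24.10 > 14.29, while 1·12.05 = 12.05 ≤ 14.29

Final: 2 servers


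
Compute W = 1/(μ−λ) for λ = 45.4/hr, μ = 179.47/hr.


W = 1/(μ−λ) = 1/(179.47 − 45.4) = 1/134.07 = 0.007459 hr

Final: 0.007459 hr


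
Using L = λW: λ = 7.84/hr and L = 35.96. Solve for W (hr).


W = L/λ = 35.96/7.84 = 4.5867 hr

Final: 4.5867 hr


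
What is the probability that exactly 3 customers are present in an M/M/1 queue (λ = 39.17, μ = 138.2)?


ρ = 39.17/138.2 = 0.2834
P_n = (1−ρ)·ρ^n = (1 − 0.2834)·0.2834^3 = 0.7166·0.022769 = 0.016315

Final: 0.016315


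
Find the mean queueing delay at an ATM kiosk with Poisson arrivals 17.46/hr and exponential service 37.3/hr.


ρ = 17.46/37.3 = 0.4681
Wq = ρ/(μ−λ) = 0.4681/(37.3 − 17.46) = 0.4681/19.84 = 0.02359 hr

Final: 0.02359 hr


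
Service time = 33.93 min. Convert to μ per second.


μ = 1/(service time) in consistent units.
1 second = 0.0166667 min, so μ = 0.0166667/33.93 = 0.0004912 per second

Final: 0.0004912 /sec


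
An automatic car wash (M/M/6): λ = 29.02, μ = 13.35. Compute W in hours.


a = 2.1738; ρ = 0.3623; P₀ = 0.113468
Lq = P₀·a^c·ρ/(c!(1−ρ)²) = 0.01481
Wq = Lq/λ = 0.01481/29.02 = 0.0005105 hr
W = Wq + 1/μ = 0.0005105 + 0.07491 = 0.07542 hr

Final: 0.07542 hr


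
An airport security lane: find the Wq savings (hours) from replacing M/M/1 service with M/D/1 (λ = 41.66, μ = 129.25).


ρ = 41.66/129.25 = 0.3223
Wq(M/M/1) = ρ/(μ−λ) = 0.3223/87.59 = 0.003680 hr
Wq(M/D/1) = ρ/(2(μ−λ)) = 0.001840 hr
Savings = 0.003680 − 0.001840 = 0.001840 hr

Final: 0.001840 hr


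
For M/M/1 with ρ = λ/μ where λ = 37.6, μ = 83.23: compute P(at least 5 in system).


ρ = 37.6/83.23 = 0.4518
P(N ≥ n) = ρ^n = 0.4518^5 = 0.018817

Final: 0.018817


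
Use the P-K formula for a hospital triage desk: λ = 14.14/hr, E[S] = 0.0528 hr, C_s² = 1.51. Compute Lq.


ρ = λ·E[S] = 14.14·0.0528 = 0.7466
Lq = ρ²(1+C_s²)/(2(1−ρ)) = 0.5574·(1+1.51)/(2·0.2534)
= 0.5574·2.5100/0.5068 = 2.76051

Final: 2.76051


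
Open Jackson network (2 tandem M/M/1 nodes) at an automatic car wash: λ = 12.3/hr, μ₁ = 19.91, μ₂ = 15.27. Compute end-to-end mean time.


Each node sees arrival rate λ = 12.3/hr (tandem ⇒ throughput preserved).
W₁ = 1/(μ₁−λ) = 1/(19.91−12.3) = 0.13141 hr
W₂ = 1/(μ₂−λ) = 1/(15.27−12.3) = 0.33670 hr
W_total = W₁ + W₂ = 0.13141 + 0.33670 = 0.46811 hr

Final: 0.46811 hr


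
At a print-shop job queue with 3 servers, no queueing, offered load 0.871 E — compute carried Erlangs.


B(3,0.871) = 0.046656 (Erlang-B)
Carried load = a(1 − B) = 0.871·(1 − 0.046656) = 0.871·0.953344 = 0.8304 E

Final: 0.8304 Erlangs


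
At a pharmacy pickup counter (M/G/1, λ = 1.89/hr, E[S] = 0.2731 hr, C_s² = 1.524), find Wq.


ρ = λ·E[S] = 1.89·0.2731 = 0.5162
E[S²] = E[S]²(1+C_s²) = 0.2731²·(1+1.524) = 0.188249
Wq = λ·E[S²]/(2(1−ρ)) = 1.89·0.188249/(2·0.4838) = 0.36767 hr

Final: 0.36767 hr


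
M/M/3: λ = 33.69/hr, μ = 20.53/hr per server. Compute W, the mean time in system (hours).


a = 1.6410; ρ = 0.5470; P₀ = 0.178146
Lq = P₀·a^c·ρ/(c!(1−ρ)²) = 0.34976
Wq = Lq/λ = 0.34976/33.69 = 0.01038 hr
W = Wq + 1/μ = 0.01038 + 0.04871 = 0.05909 hr

Final: 0.05909 hr


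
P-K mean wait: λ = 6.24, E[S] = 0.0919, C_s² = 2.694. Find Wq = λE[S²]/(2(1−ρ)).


ρ = λ·E[S] = 6.24·0.0919 = 0.5735
E[S²] = E[S]²(1+C_s²) = 0.0919²·(1+2.694) = 0.031198
Wq = λ·E[S²]/(2(1−ρ)) = 6.24·0.031198/(2·0.4265) = 0.22820 hr

Final: 0.22820 hr


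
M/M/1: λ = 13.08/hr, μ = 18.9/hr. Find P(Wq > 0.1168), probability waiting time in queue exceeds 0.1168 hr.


ρ = 13.08/18.9 = 0.6921
P(Wq > t) = ρ·e^{−(μ−λ)t} = 0.6921·e^{−0.6798}
= 0.6921·0.506730 = 0.350690

Final: 0.350690


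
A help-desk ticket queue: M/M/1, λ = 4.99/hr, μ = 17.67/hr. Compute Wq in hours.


ρ = 4.99/17.67 = 0.2824
Wq = ρ/(μ−λ) = 0.2824/(17.67 − 4.99) = 0.2824/12.68 = 0.02227 hr

Final: 0.02227 hr


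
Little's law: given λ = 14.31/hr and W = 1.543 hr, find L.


L = λW = 14.31·1.543 = 22.0803

Final: 22.0803


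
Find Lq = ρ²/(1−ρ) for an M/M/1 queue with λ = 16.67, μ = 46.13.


ρ = 16.67/46.13 = 0.3614
Lq = ρ²/(1−ρ) = 0.1306/0.6386 = 0.2045

Final: 0.2045


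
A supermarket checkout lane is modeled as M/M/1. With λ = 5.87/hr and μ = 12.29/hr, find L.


ρ = λ/μ = 5.87/12.29 = 0.4776
L = ρ/(1−ρ) = 0.4776/(1 − 0.4776) = 0.4776/0.5224 = 0.9143

Final: 0.9143


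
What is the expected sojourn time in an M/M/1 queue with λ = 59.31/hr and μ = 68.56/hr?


W = 1/(μ−λ) = 1/(68.56 − 59.31) = 1/9.25 = 0.1081 hr

Final: 0.1081 hr


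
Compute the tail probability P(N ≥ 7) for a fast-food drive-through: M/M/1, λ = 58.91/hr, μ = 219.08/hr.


ρ = 58.91/219.08 = 0.2689
P(N ≥ n) = ρ^n = 0.2689^7 = 0.0001016

Final: 0.0001016


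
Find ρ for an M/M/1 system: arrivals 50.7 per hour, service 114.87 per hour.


ρ = λ/μ = 50.7/114.87 = 0.4414

Final: 0.4414


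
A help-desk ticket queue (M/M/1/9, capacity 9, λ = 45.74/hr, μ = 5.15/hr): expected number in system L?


ρ = 45.74/5.15 = 8.8816
L = ρ[1 − (K+1)ρ^K + Kρ^(K+1)] / [(1−ρ)(1−ρ^(K+1))]
Numerator: 8.8816·(1 − 10·343874823.957331 + 9·3054142611.224913) = 213588350078.544556
Denominator: (-7.8816)·(-3054142610.224913) = 24071388067.772659
L = 213588350078.544556/24071388067.772659 = 8.8731

Final: 8.8731


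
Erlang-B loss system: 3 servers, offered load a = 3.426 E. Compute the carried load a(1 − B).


B(3,3.426) = 0.394314 (Erlang-B)
Carried load = a(1 − B) = 3.426·(1 − 0.394314) = 3.426·0.605686 = 2.0751 E

Final: 2.0751 Erlangs


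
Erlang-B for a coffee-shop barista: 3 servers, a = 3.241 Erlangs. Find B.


B(c,a) = (a^c/c!) / Σ_{k=0}^{c} a^k/k!
a^3/3! = 5.673954
Σ terms (k=0..3): 1.00000 + 3.24100 + 5.25204 + 5.67395 = 15.166995
B = 5.673954/15.166995 = 0.374099

Final: 0.374099


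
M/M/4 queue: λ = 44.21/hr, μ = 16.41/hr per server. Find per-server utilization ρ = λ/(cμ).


ρ = λ/(cμ) = 44.21/(4·16.41) = 44.21/65.64 = 0.6735

Final: 0.6735


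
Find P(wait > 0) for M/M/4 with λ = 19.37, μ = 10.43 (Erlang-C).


a = λ/μ = 1.8571; ρ = a/4 = 0.4643
P₀ = 0.152106 (from M/M/c formula)
C(c,a) = [a^c/(c!(1−ρ))]·P₀ = [11.89546/(24·0.5357)]·0.152106
= 0.92520·0.152106 = 0.140729

Final: 0.140729


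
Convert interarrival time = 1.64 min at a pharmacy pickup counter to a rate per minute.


λ = 1/(interarrival time) in consistent units.
1 minute = 1 min, so λ = 1/1.64 = 0.6098 per minute

Final: 0.6098 /min


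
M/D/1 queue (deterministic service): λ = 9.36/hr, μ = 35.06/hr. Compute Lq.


ρ = 9.36/35.06 = 0.2670
M/D/1: Lq = ρ²/(2(1−ρ)) = 0.07127/(2·0.7330) = 0.04862

Final: 0.04862


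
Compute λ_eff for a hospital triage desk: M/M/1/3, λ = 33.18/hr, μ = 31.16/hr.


ρ = 1.0648; P_K = (1−ρ)ρ^3/(1−ρ^4) = 0.274024
λ_eff = λ(1 − P_K) = 33.18·(1 − 0.274024) = 33.18·0.725976 = 24.0879 /hr

Final: 24.0879 /hr


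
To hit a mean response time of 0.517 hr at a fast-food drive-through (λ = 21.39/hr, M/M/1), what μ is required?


W = 1/(μ−λ) ⇒ μ − λ = 1/W = 1/0.517 = 1.9342
μ = λ + 1/W = 21.39 + 1.9342 = 23.3242 per hr

Final: 23.3242 /hr


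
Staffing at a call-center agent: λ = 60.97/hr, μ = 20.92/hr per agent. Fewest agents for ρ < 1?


Stability requires cμ > λ ⇔ c > λ/μ.
λ/μ = 60.97/20.92 = 2.9144
Minimum integer c = ⌊2.9144⌋ + 1 = 3
Check: 3·20.92 = 62.76 > 60.97, while 2·20.92 = 41.84 ≤ 60.97

Final: 3 servers


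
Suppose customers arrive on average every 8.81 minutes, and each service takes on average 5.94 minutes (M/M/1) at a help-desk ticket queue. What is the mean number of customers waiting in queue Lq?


λ = 60/8.81 = 6.8104 /hr
μ = 60/5.94 = 10.1010 /hr
ρ = λ/μ = 6.8104/10.1010 = 0.6742
Lq = ρ²/(1−ρ) = 0.4546/0.3258 = 1.3955

Final: 1.3955


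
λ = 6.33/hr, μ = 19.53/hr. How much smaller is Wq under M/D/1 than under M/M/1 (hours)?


ρ = 6.33/19.53 = 0.3241
Wq(M/M/1) = ρ/(μ−λ) = 0.3241/13.20 = 0.02455 hr
Wq(M/D/1) = ρ/(2(μ−λ)) = 0.01228 hr
Savings = 0.02455 − 0.01228 = 0.01228 hr

Final: 0.01228 hr


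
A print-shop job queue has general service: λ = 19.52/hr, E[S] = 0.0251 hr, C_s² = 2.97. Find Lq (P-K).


ρ = λ·E[S] = 19.52·0.0251 = 0.4900
Lq = ρ²(1+C_s²)/(2(1−ρ)) = 0.2401·(1+2.97)/(2·0.5100)
= 0.2401·3.9700/1.0201 = 0.93424

Final: 0.93424


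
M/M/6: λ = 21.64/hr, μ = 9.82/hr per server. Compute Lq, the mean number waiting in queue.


a = λ/μ = 2.2037; ρ = a/6 = 0.3673
P₀ = 0.110104
Lq = P₀·a^c·ρ / (c!·(1−ρ)²) = 0.110104·114.51823·0.3673/(720·0.40034)
= 0.01607

Final: 0.01607


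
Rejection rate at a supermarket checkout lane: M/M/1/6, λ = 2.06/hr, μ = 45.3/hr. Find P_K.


ρ = λ/μ = 2.06/45.3 = 0.04547
P_K = (1−ρ)ρ^K/(1−ρ^(K+1)) = (0.9545·0.000000008843)/(1 − 4.021e-10)
= 0.000000008441/1.000000 = 0.000000008441

Final: 0.000000008441


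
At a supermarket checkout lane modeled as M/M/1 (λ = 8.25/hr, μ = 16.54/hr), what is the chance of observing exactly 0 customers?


ρ = 8.25/16.54 = 0.4988
P_n = (1−ρ)·ρ^n = (1 − 0.4988)·0.4988^0 = 0.5012·1.000000 = 0.501209

Final: 0.501209


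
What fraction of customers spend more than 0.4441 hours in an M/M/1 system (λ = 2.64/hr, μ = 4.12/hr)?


W ~ Exponential(μ−λ) for M/M/1.
μ − λ = 4.12 − 2.64 = 1.4800
P(W > t) = e^{−(μ−λ)t} = e^{−0.6573} = 0.518265

Final: 0.518265


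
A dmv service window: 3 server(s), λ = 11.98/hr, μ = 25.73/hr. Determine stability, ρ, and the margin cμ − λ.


Total capacity cμ = 3·25.73 = 77.19/hr
ρ = λ/(cμ) = 11.98/77.19 = 0.1552
Stable ⇔ ρ < 1: YES
Spare capacity = cμ − λ = 77.19 − 11.98 = 65.21/hr

Final: ρ = 0.1552; stable; margin = 65.21/hr


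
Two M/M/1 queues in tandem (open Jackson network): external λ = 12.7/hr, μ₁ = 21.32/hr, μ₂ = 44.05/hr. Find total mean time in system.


Each node sees arrival rate λ = 12.7/hr (tandem ⇒ throughput preserved).
W₁ = 1/(μ₁−λ) = 1/(21.32−12.7) = 0.11601 hr
W₂ = 1/(μ₂−λ) = 1/(44.05−12.7) = 0.03190 hr
W_total = W₁ + W₂ = 0.11601 + 0.03190 = 0.14791 hr

Final: 0.14791 hr


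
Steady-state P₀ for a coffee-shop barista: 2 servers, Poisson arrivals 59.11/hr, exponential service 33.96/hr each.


a = λ/μ = 59.11/33.96 = 1.7406; ρ = a/c = 0.8703
Σ_{k=0}^{1} a^k/k! (terms k=0..1) = 1.00000 + 1.74058 = 2.74058
Tail: a^2/(2!(1−ρ)) = 3.02961/(2·0.1297) = 11.67827
P₀ = 1/(2.74058 + 11.67827) = 1/14.41884 = 0.069354

Final: 0.069354


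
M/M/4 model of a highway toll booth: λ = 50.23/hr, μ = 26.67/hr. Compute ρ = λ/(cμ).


ρ = λ/(cμ) = 50.23/(4·26.67) = 50.23/106.68 = 0.4708

Final: 0.4708


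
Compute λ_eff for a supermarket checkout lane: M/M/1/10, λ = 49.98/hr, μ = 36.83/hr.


ρ = 1.3570; P_K = (1−ρ)ρ^10/(1−ρ^11) = 0.272589
λ_eff = λ(1 − P_K) = 49.98·(1 − 0.272589) = 49.98·0.727411 = 36.3560 /hr

Final: 36.3560 /hr


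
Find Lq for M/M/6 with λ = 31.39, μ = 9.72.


a = λ/μ = 3.2294; ρ = a/6 = 0.5382
P₀ = 0.038568
Lq = P₀·a^c·ρ / (c!·(1−ρ)²) = 0.038568·1134.35843·0.5382/(720·0.21322)
= 0.15338

Final: 0.15338


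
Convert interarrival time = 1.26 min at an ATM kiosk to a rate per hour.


λ = 1/(interarrival time) in consistent units.
1 hour = 60 min, so λ = 60/1.26 = 47.6190 per hour

Final: 47.6190 /hr


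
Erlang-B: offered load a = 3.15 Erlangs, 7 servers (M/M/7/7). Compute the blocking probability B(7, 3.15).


B(c,a) = (a^c/c!) / Σ_{k=0}^{c} a^k/k!
a^7/7! = 0.610581
Σ terms (k=0..7): 1.00000 + 3.15000 + 4.96125 + 5.20931 + 4.10233 + 2.58447 + 1.35685 + 0.61058 = 22.974794
B = 0.610581/22.974794 = 0.026576

Final: 0.026576


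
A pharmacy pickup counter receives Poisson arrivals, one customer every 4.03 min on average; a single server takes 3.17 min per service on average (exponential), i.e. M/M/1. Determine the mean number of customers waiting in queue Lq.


λ = 60/4.03 = 14.8883 /hr
μ = 60/3.17 = 18.9274 /hr
ρ = λ/μ = 14.8883/18.9274 = 0.7866
Lq = ρ²/(1−ρ) = 0.6187/0.2134 = 2.8994

Final: 2.8994


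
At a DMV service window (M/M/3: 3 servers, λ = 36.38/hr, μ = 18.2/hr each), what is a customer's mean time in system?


a = 1.9989; ρ = 0.6663; P₀ = 0.111288
Lq = P₀·a^c·ρ/(c!(1−ρ)²) = 0.88640
Wq = Lq/λ = 0.88640/36.38 = 0.02436 hr
W = Wq + 1/μ = 0.02436 + 0.05495 = 0.07931 hr

Final: 0.07931 hr


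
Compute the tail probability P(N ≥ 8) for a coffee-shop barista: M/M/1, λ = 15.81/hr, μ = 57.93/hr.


ρ = 15.81/57.93 = 0.2729
P(N ≥ n) = ρ^n = 0.2729^8 = 0.00003078

Final: 0.00003078


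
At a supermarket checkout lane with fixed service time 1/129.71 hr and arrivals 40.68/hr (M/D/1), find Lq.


ρ = 40.68/129.71 = 0.3136
M/D/1: Lq = ρ²/(2(1−ρ)) = 0.09836/(2·0.6864) = 0.07165

Final: 0.07165


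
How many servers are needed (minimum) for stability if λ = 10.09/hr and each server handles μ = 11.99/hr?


Stability requires cμ > λ ⇔ c > λ/μ.
λ/μ = 10.09/11.99 = 0.8415
Minimum integer c = ⌊0.8415⌋ + 1 = 1
Check: 1·11.99 = 11.99 > 10.09, while 0·11.99 = 0.00 ≤ 10.09

Final: 1 servers


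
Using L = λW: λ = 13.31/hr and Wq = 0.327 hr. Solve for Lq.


Lq = λWq = 13.31·0.327 = 4.3524

Final: 4.3524


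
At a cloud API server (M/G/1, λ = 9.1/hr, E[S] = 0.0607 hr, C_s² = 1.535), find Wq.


ρ = λ·E[S] = 9.1·0.0607 = 0.5524
E[S²] = E[S]²(1+C_s²) = 0.0607²·(1+1.535) = 0.009340
Wq = λ·E[S²]/(2(1−ρ)) = 9.1·0.009340/(2·0.4476) = 0.09494 hr

Final: 0.09494 hr


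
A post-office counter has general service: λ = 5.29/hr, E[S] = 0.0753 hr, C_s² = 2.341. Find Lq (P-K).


ρ = λ·E[S] = 5.29·0.0753 = 0.3983
Lq = ρ²(1+C_s²)/(2(1−ρ)) = 0.1587·(1+2.341)/(2·0.6017)
= 0.1587·3.3410/1.2033 = 0.44055

Final: 0.44055


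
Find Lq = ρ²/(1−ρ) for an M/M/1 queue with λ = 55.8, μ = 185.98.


ρ = 55.8/185.98 = 0.3000
Lq = ρ²/(1−ρ) = 0.09002/0.7000 = 0.1286

Final: 0.1286


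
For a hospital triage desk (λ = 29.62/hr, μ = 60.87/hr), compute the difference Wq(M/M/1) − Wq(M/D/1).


ρ = 29.62/60.87 = 0.4866
Wq(M/M/1) = ρ/(μ−λ) = 0.4866/31.25 = 0.01557 hr
Wq(M/D/1) = ρ/(2(μ−λ)) = 0.007786 hr
Savings = 0.01557 − 0.007786 = 0.007786 hr

Final: 0.007786 hr


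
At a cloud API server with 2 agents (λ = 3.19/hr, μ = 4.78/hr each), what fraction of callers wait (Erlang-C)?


a = λ/μ = 0.6674; ρ = a/2 = 0.3337
P₀ = 0.499608 (from M/M/c formula)
C(c,a) = [a^c/(c!(1−ρ))]·P₀ = [0.44537/(2·0.6663)]·0.499608
= 0.33421·0.499608 = 0.166972

Final: 0.166972


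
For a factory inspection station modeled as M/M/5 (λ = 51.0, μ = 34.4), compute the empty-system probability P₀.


a = λ/μ = 51.0/34.4 = 1.4826; ρ = a/c = 0.2965
Σ_{k=0}^{4} a^k/k! (terms k=0..4) = 1.00000 + 1.48256 + 1.09899 + 0.54311 + 0.20130 = 4.32595
Tail: a^5/(5!(1−ρ)) = 7.16240/(120·0.7035) = 0.08484
P₀ = 1/(4.32595 + 0.08484) = 1/4.41079 = 0.226717

Final: 0.226717


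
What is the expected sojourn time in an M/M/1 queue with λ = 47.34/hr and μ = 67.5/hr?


W = 1/(μ−λ) = 1/(67.5 − 47.34) = 1/20.16 = 0.04960 hr

Final: 0.04960 hr


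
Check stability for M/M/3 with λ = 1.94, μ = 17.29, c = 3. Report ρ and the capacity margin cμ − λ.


Total capacity cμ = 3·17.29 = 51.87/hr
ρ = λ/(cμ) = 1.94/51.87 = 0.03740
Stable ⇔ ρ < 1: YES
Spare capacity = cμ − λ = 51.87 − 1.94 = 49.93/hr

Final: ρ = 0.03740; stable; margin = 49.93/hr


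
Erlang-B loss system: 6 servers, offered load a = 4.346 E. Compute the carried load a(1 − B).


B(6,4.346) = 0.142630 (Erlang-B)
Carried load = a(1 − B) = 4.346·(1 − 0.142630) = 4.346·0.857370 = 3.7261 E

Final: 3.7261 Erlangs


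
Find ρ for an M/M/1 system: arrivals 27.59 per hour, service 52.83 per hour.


ρ = λ/μ = 27.59/52.83 = 0.5222

Final: 0.5222


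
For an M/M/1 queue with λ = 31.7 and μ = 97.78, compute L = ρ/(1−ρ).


ρ = λ/μ = 31.7/97.78 = 0.3242
L = ρ/(1−ρ) = 0.3242/(1 − 0.3242) = 0.3242/0.6758 = 0.4797

Final: 0.4797


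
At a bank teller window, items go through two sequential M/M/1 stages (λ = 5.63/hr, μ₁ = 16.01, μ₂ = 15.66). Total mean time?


Each node sees arrival rate λ = 5.63/hr (tandem ⇒ throughput preserved).
W₁ = 1/(μ₁−λ) = 1/(16.01−5.63) = 0.09634 hr
W₂ = 1/(μ₂−λ) = 1/(15.66−5.63) = 0.09970 hr
W_total = W₁ + W₂ = 0.09634 + 0.09970 = 0.19604 hr

Final: 0.19604 hr


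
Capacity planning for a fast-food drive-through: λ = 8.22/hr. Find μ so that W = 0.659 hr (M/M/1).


W = 1/(μ−λ) ⇒ μ − λ = 1/W = 1/0.659 = 1.5175
μ = λ + 1/W = 8.22 + 1.5175 = 9.7375 per hr

Final: 9.7375 /hr


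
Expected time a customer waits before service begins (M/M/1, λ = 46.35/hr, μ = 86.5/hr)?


ρ = 46.35/86.5 = 0.5358
Wq = ρ/(μ−λ) = 0.5358/(86.5 − 46.35) = 0.5358/40.15 = 0.01335 hr

Final: 0.01335 hr


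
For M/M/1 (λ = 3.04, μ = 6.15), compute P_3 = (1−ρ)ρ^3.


ρ = 3.04/6.15 = 0.4943
P_n = (1−ρ)·ρ^n = (1 − 0.4943)·0.4943^3 = 0.5057·0.120780 = 0.061077

Final: 0.061077


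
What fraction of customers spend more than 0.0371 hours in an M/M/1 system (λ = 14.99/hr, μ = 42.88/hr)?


W ~ Exponential(μ−λ) for M/M/1.
μ − λ = 42.88 − 14.99 = 27.8900
P(W > t) = e^{−(μ−λ)t} = e^{−1.0347} = 0.355326

Final: 0.355326


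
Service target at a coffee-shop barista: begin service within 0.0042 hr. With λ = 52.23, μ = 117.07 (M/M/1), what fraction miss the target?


ρ = 52.23/117.07 = 0.4461
P(Wq > t) = ρ·e^{−(μ−λ)t} = 0.4461·e^{−0.2723}
= 0.4461·0.761604 = 0.339785

Final: 0.339785


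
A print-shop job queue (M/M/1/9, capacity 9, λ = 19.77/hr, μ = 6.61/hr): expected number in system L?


ρ = 19.77/6.61 = 2.9909
L = ρ[1 − (K+1)ρ^K + Kρ^(K+1)] / [(1−ρ)(1−ρ^(K+1))]
Numerator: 2.9909·(1 − 10·19153.444538 + 9·57286.474813) = 969193.078424
Denominator: (-1.9909)·(-57285.474813) = 114050.960445
L = 969193.078424/114050.960445 = 8.4979

Final: 8.4979


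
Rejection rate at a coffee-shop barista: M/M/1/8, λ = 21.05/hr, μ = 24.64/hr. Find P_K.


ρ = λ/μ = 21.05/24.64 = 0.8543
P_K = (1−ρ)ρ^K/(1−ρ^(K+1)) = (0.1457·0.283721)/(1 − 0.242383)
= 0.041338/0.757617 = 0.054563

Final: 0.054563


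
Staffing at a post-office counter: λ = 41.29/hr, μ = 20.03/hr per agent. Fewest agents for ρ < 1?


Stability requires cμ > λ ⇔ c > λ/μ.
λ/μ = 41.29/20.03 = 2.0614
Minimum integer c = ⌊2.0614⌋ + 1 = 3
Check: 3·20.03 = 60.09 > 41.29, while 2·20.03 = 40.06 ≤ 41.29

Final: 3 servers


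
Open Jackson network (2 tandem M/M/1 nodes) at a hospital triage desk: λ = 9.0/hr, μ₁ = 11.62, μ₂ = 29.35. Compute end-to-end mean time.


Each node sees arrival rate λ = 9.0/hr (tandem ⇒ throughput preserved).
W₁ = 1/(μ₁−λ) = 1/(11.62−9.0) = 0.38168 hr
W₂ = 1/(μ₂−λ) = 1/(29.35−9.0) = 0.04914 hr
W_total = W₁ + W₂ = 0.38168 + 0.04914 = 0.43082 hr

Final: 0.43082 hr


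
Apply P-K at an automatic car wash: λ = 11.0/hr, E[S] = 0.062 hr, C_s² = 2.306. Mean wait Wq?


ρ = λ·E[S] = 11.0·0.062 = 0.6820
E[S²] = E[S]²(1+C_s²) = 0.062²·(1+2.306) = 0.012708
Wq = λ·E[S²]/(2(1−ρ)) = 11.0·0.012708/(2·0.3180) = 0.21980 hr

Final: 0.21980 hr


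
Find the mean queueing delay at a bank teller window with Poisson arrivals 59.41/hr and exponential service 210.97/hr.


ρ = 59.41/210.97 = 0.2816
Wq = ρ/(μ−λ) = 0.2816/(210.97 − 59.41) = 0.2816/151.56 = 0.001858 hr

Final: 0.001858 hr


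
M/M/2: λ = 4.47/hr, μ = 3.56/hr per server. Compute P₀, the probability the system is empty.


a = λ/μ = 4.47/3.56 = 1.2556; ρ = a/c = 0.6278
Σ_{k=0}^{1} a^k/k! (terms k=0..1) = 1.00000 + 1.25562 = 2.25562
Tail: a^2/(2!(1−ρ)) = 1.57658/(2·0.3722) = 2.11797
P₀ = 1/(2.25562 + 2.11797) = 1/4.37358 = 0.228645

Final: 0.228645


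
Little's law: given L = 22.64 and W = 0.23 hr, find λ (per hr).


λ = L/W = 22.64/0.23 = 98.4348 /hr

Final: 98.4348 /hr


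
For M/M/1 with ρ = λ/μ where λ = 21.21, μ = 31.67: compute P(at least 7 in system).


ρ = 21.21/31.67 = 0.6697
P(N ≥ n) = ρ^n = 0.6697^7 = 0.060429

Final: 0.060429


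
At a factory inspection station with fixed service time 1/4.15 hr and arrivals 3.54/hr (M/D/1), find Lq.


ρ = 3.54/4.15 = 0.8530
M/D/1: Lq = ρ²/(2(1−ρ)) = 0.7276/(2·0.1470) = 2.47513

Final: 2.47513


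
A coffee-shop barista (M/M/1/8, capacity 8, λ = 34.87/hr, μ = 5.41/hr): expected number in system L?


ρ = 34.87/5.41 = 6.4455
L = ρ[1 − (K+1)ρ^K + Kρ^(K+1)] / [(1−ρ)(1−ρ^(K+1))]
Numerator: 6.4455·(1 − 9·2978773.339307 + 8·19199598.214723) = 817207304.209648
Denominator: (-5.4455)·(-19199597.214723) = 104550856.551891
L = 817207304.209648/104550856.551891 = 7.8164

Final: 7.8164


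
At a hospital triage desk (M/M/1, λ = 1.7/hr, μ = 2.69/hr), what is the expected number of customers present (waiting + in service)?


ρ = λ/μ = 1.7/2.69 = 0.6320
L = ρ/(1−ρ) = 0.6320/(1 − 0.6320) = 0.6320/0.3680 = 1.7172

Final: 1.7172


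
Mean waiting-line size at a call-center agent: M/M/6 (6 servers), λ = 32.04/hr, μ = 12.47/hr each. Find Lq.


a = λ/μ = 2.5694; ρ = a/6 = 0.4282
P₀ = 0.076074
Lq = P₀·a^c·ρ / (c!·(1−ρ)²) = 0.076074·287.71091·0.4282/(720·0.32692)
= 0.03982

Final: 0.03982


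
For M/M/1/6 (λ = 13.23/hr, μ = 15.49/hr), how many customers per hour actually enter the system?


ρ = 0.8541; P_K = (1−ρ)ρ^6/(1−ρ^7) = 0.084731
λ_eff = λ(1 − P_K) = 13.23·(1 − 0.084731) = 13.23·0.915269 = 12.1090 /hr

Final: 12.1090 /hr


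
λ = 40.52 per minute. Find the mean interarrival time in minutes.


Mean interarrival time = 1/λ = 1/40.52 minute = 0.02468 minute
In minutes: 0.02468 × 1 = 0.02468 min

Final: 0.02468 min


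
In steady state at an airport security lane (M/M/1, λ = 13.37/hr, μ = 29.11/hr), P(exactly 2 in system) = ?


ρ = 13.37/29.11 = 0.4593
P_n = (1−ρ)·ρ^n = (1 − 0.4593)·0.4593^2 = 0.5407·0.210949 = 0.114062

Final: 0.114062


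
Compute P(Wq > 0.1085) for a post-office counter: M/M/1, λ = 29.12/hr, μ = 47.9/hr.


ρ = 29.12/47.9 = 0.6079
P(Wq > t) = ρ·e^{−(μ−λ)t} = 0.6079·e^{−2.0376}
= 0.6079·0.130337 = 0.079236

Final: 0.079236


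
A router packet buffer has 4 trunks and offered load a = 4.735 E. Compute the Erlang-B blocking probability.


B(c,a) = (a^c/c!) / Σ_{k=0}^{c} a^k/k!
a^4/4! = 20.944437
Σ terms (k=0..4): 1.00000 + 4.73500 + 11.21011 + 17.69329 + 20.94444 = 55.582844
B = 20.944437/55.582844 = 0.376815

Final: 0.376815


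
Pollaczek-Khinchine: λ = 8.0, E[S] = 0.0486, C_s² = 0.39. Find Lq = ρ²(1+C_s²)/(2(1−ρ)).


ρ = λ·E[S] = 8.0·0.0486 = 0.3888
Lq = ρ²(1+C_s²)/(2(1−ρ)) = 0.1512·(1+0.39)/(2·0.6112)
= 0.1512·1.3900/1.2224 = 0.17189

Final: 0.17189


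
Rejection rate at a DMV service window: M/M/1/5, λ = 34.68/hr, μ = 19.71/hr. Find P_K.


ρ = λ/μ = 34.68/19.71 = 1.7595
P_K = (1−ρ)ρ^K/(1−ρ^(K+1)) = (-0.7595·16.864067)/(1 − 29.672544)
= -12.808477/-28.672544 = 0.446716

Final: 0.446716


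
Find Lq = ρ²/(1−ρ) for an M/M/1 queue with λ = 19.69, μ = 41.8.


ρ = 19.69/41.8 = 0.4711
Lq = ρ²/(1−ρ) = 0.2219/0.5289 = 0.4195

Final: 0.4195


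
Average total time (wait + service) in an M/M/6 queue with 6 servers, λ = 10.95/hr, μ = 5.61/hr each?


a = 1.9519; ρ = 0.3253; P₀ = 0.141827
Lq = P₀·a^c·ρ/(c!(1−ρ)²) = 0.007784
Wq = Lq/λ = 0.007784/10.95 = 0.0007109 hr
W = Wq + 1/μ = 0.0007109 + 0.17825 = 0.17896 hr

Final: 0.17896 hr


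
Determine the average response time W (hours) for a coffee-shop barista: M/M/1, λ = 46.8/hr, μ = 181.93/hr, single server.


W = 1/(μ−λ) = 1/(181.93 − 46.8) = 1/135.13 = 0.007400 hr

Final: 0.007400 hr


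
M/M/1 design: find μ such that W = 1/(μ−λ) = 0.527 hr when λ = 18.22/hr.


W = 1/(μ−λ) ⇒ μ − λ = 1/W = 1/0.527 = 1.8975
μ = λ + 1/W = 18.22 + 1.8975 = 20.1175 per hr

Final: 20.1175 /hr


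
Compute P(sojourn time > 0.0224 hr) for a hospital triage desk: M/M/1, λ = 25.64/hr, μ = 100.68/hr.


W ~ Exponential(μ−λ) for M/M/1.
μ − λ = 100.68 − 25.64 = 75.0400
P(W > t) = e^{−(μ−λ)t} = e^{−1.6809} = 0.186207

Final: 0.186207


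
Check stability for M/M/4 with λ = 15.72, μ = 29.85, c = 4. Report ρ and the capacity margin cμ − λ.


Total capacity cμ = 4·29.85 = 119.40/hr
ρ = λ/(cμ) = 15.72/119.40 = 0.1317
Stable ⇔ ρ < 1: YES
Spare capacity = cμ − λ = 119.40 − 15.72 = 103.68/hr

Final: ρ = 0.1317; stable; margin = 103.68/hr


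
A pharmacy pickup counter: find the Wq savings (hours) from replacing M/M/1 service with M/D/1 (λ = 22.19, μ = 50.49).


ρ = 22.19/50.49 = 0.4395
Wq(M/M/1) = ρ/(μ−λ) = 0.4395/28.30 = 0.01553 hr
Wq(M/D/1) = ρ/(2(μ−λ)) = 0.007765 hr
Savings = 0.01553 − 0.007765 = 0.007765 hr

Final: 0.007765 hr


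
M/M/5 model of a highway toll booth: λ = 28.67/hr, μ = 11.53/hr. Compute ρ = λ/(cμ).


ρ = λ/(cμ) = 28.67/(5·11.53) = 28.67/57.65 = 0.4973

Final: 0.4973


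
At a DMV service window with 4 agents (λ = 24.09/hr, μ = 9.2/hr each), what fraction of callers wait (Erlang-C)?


a = λ/μ = 2.6185; ρ = a/4 = 0.6546
P₀ = 0.063653 (from M/M/c formula)
C(c,a) = [a^c/(c!(1−ρ))]·P₀ = [47.01061/(24·0.3454)]·0.063653
= 5.67136·0.063653 = 0.360996

Final: 0.360996


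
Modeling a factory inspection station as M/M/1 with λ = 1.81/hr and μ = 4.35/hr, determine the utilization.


ρ = λ/μ = 1.81/4.35 = 0.4161

Final: 0.4161


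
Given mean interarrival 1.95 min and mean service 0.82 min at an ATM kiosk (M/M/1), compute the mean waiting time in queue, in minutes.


λ = 60/1.95 = 30.7692 /hr
μ = 60/0.82 = 73.1707 /hr
ρ = λ/μ = 30.7692/73.1707 = 0.4205
Wq = ρ/(μ−λ) = 0.4205/(73.1707−30.7692) = 0.009917 hr
In minutes: 0.009917·60 = 0.5950 min

Final: 0.5950 min


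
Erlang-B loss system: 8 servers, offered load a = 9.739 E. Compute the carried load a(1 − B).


B(8,9.739) = 0.325943 (Erlang-B)
Carried load = a(1 − B) = 9.739·(1 − 0.325943) = 9.739·0.674057 = 6.5646 E

Final: 6.5646 Erlangs


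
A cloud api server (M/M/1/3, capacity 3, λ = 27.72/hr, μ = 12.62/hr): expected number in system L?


ρ = 27.72/12.62 = 2.1965
L = ρ[1 − (K+1)ρ^K + Kρ^(K+1)] / [(1−ρ)(1−ρ^(K+1))]
Numerator: 2.1965·(1 − 4·10.597456 + 3·23.277454) = 62.474422
Denominator: (-1.1965)·(-22.277454) = 26.655274
L = 62.474422/26.655274 = 2.3438

Final: 2.3438


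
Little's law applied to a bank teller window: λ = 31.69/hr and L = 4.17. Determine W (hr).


W = L/λ = 4.17/31.69 = 0.1316 hr

Final: 0.1316 hr


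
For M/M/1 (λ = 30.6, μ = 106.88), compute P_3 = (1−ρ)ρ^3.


ρ = 30.6/106.88 = 0.2863
P_n = (1−ρ)·ρ^n = (1 − 0.2863)·0.2863^3 = 0.7137·0.023468 = 0.016749

Final: 0.016749


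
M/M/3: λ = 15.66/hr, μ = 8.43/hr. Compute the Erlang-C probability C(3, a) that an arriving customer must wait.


a = λ/μ = 1.8577; ρ = a/3 = 0.6192
P₀ = 0.135338 (from M/M/c formula)
C(c,a) = [a^c/(c!(1−ρ))]·P₀ = [6.41051/(6·0.3808)]·0.135338
= 2.80585·0.135338 = 0.379736

Final: 0.379736


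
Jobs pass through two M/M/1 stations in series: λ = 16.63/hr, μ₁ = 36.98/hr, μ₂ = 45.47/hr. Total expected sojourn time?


Each node sees arrival rate λ = 16.63/hr (tandem ⇒ throughput preserved).
W₁ = 1/(μ₁−λ) = 1/(36.98−16.63) = 0.04914 hr
W₂ = 1/(μ₂−λ) = 1/(45.47−16.63) = 0.03467 hr
W_total = W₁ + W₂ = 0.04914 + 0.03467 = 0.08381 hr

Final: 0.08381 hr


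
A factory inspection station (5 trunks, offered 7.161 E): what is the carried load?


B(5,7.161) = 0.434095 (Erlang-B)
Carried load = a(1 − B) = 7.161·(1 − 0.434095) = 7.161·0.565905 = 4.0524 E

Final: 4.0524 Erlangs


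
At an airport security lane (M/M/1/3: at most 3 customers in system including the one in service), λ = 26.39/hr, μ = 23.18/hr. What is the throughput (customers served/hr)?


ρ = 1.1385; P_K = (1−ρ)ρ^3/(1−ρ^4) = 0.300520
λ_eff = λ(1 − P_K) = 26.39·(1 − 0.300520) = 26.39·0.699480 = 18.4593 /hr

Final: 18.4593 /hr


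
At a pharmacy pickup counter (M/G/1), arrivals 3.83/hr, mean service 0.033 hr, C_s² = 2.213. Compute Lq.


ρ = λ·E[S] = 3.83·0.033 = 0.1264
Lq = ρ²(1+C_s²)/(2(1−ρ)) = 0.01597·(1+2.213)/(2·0.8736)
= 0.01597·3.2130/1.7472 = 0.02938

Final: 0.02938


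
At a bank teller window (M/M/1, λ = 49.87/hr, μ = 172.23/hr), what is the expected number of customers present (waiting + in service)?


ρ = λ/μ = 49.87/172.23 = 0.2896
L = ρ/(1−ρ) = 0.2896/(1 − 0.2896) = 0.2896/0.7104 = 0.4076

Final: 0.4076


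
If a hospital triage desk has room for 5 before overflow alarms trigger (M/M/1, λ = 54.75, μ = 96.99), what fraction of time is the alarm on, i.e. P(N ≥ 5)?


ρ = 54.75/96.99 = 0.5645
P(N ≥ n) = ρ^n = 0.5645^5 = 0.057317

Final: 0.057317


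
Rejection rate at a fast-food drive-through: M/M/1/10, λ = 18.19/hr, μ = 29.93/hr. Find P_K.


ρ = λ/μ = 18.19/29.93 = 0.6078
P_K = (1−ρ)ρ^K/(1−ρ^(K+1)) = (0.3922·0.006875)/(1 − 0.004178)
= 0.002697/0.995822 = 0.002708

Final: 0.002708


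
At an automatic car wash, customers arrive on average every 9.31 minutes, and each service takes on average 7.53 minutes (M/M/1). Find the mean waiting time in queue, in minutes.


λ = 60/9.31 = 6.4447 /hr
μ = 60/7.53 = 7.9681 /hr
ρ = λ/μ = 6.4447/7.9681 = 0.8088
Wq = ρ/(μ−λ) = 0.8088/(7.9681−6.4447) = 0.53091 hr
In minutes: 0.53091·60 = 31.854 min

Final: 31.854 min


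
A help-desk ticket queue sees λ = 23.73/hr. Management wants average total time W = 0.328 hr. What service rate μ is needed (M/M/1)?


W = 1/(μ−λ) ⇒ μ − λ = 1/W = 1/0.328 = 3.0488
μ = λ + 1/W = 23.73 + 3.0488 = 26.7788 per hr

Final: 26.7788 /hr
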